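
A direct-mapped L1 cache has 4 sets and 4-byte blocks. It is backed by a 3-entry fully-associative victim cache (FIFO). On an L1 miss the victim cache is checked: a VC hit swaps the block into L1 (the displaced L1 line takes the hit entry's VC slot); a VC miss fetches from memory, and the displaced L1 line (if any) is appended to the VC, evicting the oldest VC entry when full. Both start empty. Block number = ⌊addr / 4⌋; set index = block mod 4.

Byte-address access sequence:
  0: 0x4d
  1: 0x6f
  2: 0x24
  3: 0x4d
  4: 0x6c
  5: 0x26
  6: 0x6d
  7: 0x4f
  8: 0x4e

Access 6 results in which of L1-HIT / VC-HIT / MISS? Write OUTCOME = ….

OUTCOME = L1-HIT

#0 0x4d→b19/s3 MISS; vc=[]
#1 0x6f→b27/s3 MISS; vc=[19]
#2 0x24→b9/s1 MISS; vc=[19]
#3 0x4d→b19/s3 VC-HIT; vc=[27]
#4 0x6c→b27/s3 VC-HIT; vc=[19]
#5 0x26→b9/s1 L1-HIT; vc=[19]
#6 0x6d→b27/s3 L1-HIT; vc=[19]
#7 0x4f→b19/s3 VC-HIT; vc=[27]
#8 0x4e→b19/s3 L1-HIT; vc=[27]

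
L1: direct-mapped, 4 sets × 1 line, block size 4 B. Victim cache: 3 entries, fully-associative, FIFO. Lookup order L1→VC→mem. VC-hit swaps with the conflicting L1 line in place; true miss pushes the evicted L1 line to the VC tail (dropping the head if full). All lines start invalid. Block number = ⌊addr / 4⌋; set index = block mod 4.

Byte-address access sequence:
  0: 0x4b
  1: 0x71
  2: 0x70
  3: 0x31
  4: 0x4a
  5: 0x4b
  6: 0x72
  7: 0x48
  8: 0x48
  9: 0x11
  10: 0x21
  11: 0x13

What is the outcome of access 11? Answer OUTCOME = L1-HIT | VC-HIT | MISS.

OUTCOME = VC-HIT

#0 0x4b→b18/s2 MISS; vc=[]
#1 0x71→b28/s0 MISS; vc=[]
#2 0x70→b28/s0 L1-HIT; vc=[]
#3 0x31→b12/s0 MISS; vc=[28]
#4 0x4a→b18/s2 L1-HIT; vc=[28]
#5 0x4b→b18/s2 L1-HIT; vc=[28]
#6 0x72→b28/s0 VC-HIT; vc=[12]
#7 0x48→b18/s2 L1-HIT; vc=[12]
#8 0x48→b18/s2 L1-HIT; vc=[12]
#9 0x11→b4/s0 MISS; vc=[12,28]
#10 0x21→b8/s0 MISS; vc=[12,28,4]
#11 0x13→b4/s0 VC-HIT; vc=[12,28,8]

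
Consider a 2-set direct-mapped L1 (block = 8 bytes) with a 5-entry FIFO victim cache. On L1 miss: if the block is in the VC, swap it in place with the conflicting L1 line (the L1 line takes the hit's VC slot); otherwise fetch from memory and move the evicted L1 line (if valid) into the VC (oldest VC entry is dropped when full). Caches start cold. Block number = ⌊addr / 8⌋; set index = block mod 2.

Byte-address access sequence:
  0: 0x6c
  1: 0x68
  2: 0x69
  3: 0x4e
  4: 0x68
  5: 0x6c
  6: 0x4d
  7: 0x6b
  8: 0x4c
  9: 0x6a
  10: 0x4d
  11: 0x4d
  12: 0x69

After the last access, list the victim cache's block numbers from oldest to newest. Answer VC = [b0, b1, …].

VC = [9]

  [0] addr=0x6c blk=13 s=1: MISS | VC []
  [1] addr=0x68 blk=13 s=1: L1-HIT | VC []
  [2] addr=0x69 blk=13 s=1: L1-HIT | VC []
  [3] addr=0x4e blk=9 s=1: MISS | VC [13]
  [4] addr=0x68 blk=13 s=1: VC-HIT | VC [9]
  [5] addr=0x6c blk=13 s=1: L1-HIT | VC [9]
  [6] addr=0x4d blk=9 s=1: VC-HIT | VC [13]
  [7] addr=0x6b blk=13 s=1: VC-HIT | VC [9]
  [8] addr=0x4c blk=9 s=1: VC-HIT | VC [13]
  [9] addr=0x6a blk=13 s=1: VC-HIT | VC [9]
  [10] addr=0x4d blk=9 s=1: VC-HIT | VC [13]
  [11] addr=0x4d blk=9 s=1: L1-HIT | VC [13]
  [12] addr=0x69 blk=13 s=1: VC-HIT | VC [9]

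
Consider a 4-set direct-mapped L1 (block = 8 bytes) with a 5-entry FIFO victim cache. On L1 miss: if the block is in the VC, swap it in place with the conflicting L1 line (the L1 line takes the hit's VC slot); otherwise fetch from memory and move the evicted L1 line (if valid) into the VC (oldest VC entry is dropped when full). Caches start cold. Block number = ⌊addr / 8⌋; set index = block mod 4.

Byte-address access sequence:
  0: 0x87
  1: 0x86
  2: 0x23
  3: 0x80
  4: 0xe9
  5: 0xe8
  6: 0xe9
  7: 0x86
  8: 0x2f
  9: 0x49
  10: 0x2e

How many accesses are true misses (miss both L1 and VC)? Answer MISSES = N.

  [0] addr=0x87 blk=16 s=0: MISS | VC []
  [1] addr=0x86 blk=16 s=0: L1-HIT | VC []
  [2] addr=0x23 blk=4 s=0: MISS | VC [16]
  [3] addr=0x80 blk=16 s=0: VC-HIT | VC [4]
  [4] addr=0xe9 blk=29 s=1: MISS | VC [4]
  [5] addr=0xe8 blk=29 s=1: L1-HIT | VC [4]
  [6] addr=0xe9 blk=29 s=1: L1-HIT | VC [4]
  [7] addr=0x86 blk=16 s=0: L1-HIT | VC [4]
  [8] addr=0x2f blk=5 s=1: MISS | VC [4, 29]
  [9] addr=0x49 blk=9 s=1: MISS | VC [4, 29, 5]
  [10] addr=0x2e blk=5 s=1: VC-HIT | VC [4, 29, 9]

MISSES = 5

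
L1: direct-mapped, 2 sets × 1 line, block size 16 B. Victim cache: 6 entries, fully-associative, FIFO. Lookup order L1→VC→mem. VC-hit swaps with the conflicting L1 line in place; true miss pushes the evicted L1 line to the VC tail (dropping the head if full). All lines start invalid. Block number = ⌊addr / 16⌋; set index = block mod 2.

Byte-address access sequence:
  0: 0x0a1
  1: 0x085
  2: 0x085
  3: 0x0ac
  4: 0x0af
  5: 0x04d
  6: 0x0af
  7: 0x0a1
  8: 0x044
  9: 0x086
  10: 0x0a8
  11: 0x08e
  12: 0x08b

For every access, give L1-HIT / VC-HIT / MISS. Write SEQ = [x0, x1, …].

#0 0xa1→b10/s0 MISS; vc=[]
#1 0x85→b8/s0 MISS; vc=[10]
#2 0x85→b8/s0 L1-HIT; vc=[10]
#3 0xac→b10/s0 VC-HIT; vc=[8]
#4 0xaf→b10/s0 L1-HIT; vc=[8]
#5 0x4d→b4/s0 MISS; vc=[8,10]
#6 0xaf→b10/s0 VC-HIT; vc=[8,4]
#7 0xa1→b10/s0 L1-HIT; vc=[8,4]
#8 0x44→b4/s0 VC-HIT; vc=[8,10]
#9 0x86→b8/s0 VC-HIT; vc=[4,10]
#10 0xa8→b10/s0 VC-HIT; vc=[4,8]
#11 0x8e→b8/s0 VC-HIT; vc=[4,10]
#12 0x8b→b8/s0 L1-HIT; vc=[4,10]

SEQ = [MISS, MISS, L1-HIT, VC-HIT, L1-HIT, MISS, VC-HIT, L1-HIT, VC-HIT, VC-HIT, VC-HIT, VC-HIT, L1-HIT]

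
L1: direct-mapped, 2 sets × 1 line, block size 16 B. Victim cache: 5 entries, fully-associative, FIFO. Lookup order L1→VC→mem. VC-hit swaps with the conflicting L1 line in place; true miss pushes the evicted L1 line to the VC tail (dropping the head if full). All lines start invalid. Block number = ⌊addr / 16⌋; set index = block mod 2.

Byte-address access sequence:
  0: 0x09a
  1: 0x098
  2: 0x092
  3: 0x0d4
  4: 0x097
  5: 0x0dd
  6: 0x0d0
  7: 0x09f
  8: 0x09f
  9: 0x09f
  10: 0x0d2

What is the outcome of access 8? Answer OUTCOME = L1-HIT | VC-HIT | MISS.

OUTCOME = L1-HIT

  [0] addr=0x9a blk=9 s=1: MISS | VC []
  [1] addr=0x98 blk=9 s=1: L1-HIT | VC []
  [2] addr=0x92 blk=9 s=1: L1-HIT | VC []
  [3] addr=0xd4 blk=13 s=1: MISS | VC [9]
  [4] addr=0x97 blk=9 s=1: VC-HIT | VC [13]
  [5] addr=0xdd blk=13 s=1: VC-HIT | VC [9]
  [6] addr=0xd0 blk=13 s=1: L1-HIT | VC [9]
  [7] addr=0x9f blk=9 s=1: VC-HIT | VC [13]
  [8] addr=0x9f blk=9 s=1: L1-HIT | VC [13]
  [9] addr=0x9f blk=9 s=1: L1-HIT | VC [13]
  [10] addr=0xd2 blk=13 s=1: VC-HIT | VC [9]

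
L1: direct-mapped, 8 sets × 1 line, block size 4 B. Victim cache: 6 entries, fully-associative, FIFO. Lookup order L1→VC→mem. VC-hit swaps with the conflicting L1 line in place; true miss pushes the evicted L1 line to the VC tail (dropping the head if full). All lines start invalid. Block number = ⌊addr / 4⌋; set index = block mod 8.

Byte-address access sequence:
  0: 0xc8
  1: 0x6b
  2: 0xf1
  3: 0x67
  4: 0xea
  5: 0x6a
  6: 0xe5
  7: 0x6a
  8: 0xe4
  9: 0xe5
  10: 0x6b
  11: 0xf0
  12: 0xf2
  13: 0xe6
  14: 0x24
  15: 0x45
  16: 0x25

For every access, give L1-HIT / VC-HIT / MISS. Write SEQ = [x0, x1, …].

0: 0xc8 (blk 50, set 2) → MISS  vc=[]
1: 0x6b (blk 26, set 2) → MISS  vc=[50]
2: 0xf1 (blk 60, set 4) → MISS  vc=[50]
3: 0x67 (blk 25, set 1) → MISS  vc=[50]
4: 0xea (blk 58, set 2) → MISS  vc=[50, 26]
5: 0x6a (blk 26, set 2) → VC-HIT  vc=[50, 58]
6: 0xe5 (blk 57, set 1) → MISS  vc=[50, 58, 25]
7: 0x6a (blk 26, set 2) → L1-HIT  vc=[50, 58, 25]
8: 0xe4 (blk 57, set 1) → L1-HIT  vc=[50, 58, 25]
9: 0xe5 (blk 57, set 1) → L1-HIT  vc=[50, 58, 25]
10: 0x6b (blk 26, set 2) → L1-HIT  vc=[50, 58, 25]
11: 0xf0 (blk 60, set 4) → L1-HIT  vc=[50, 58, 25]
12: 0xf2 (blk 60, set 4) → L1-HIT  vc=[50, 58, 25]
13: 0xe6 (blk 57, set 1) → L1-HIT  vc=[50, 58, 25]
14: 0x24 (blk 9, set 1) → MISS  vc=[50, 58, 25, 57]
15: 0x45 (blk 17, set 1) → MISS  vc=[50, 58, 25, 57, 9]
16: 0x25 (blk 9, set 1) → VC-HIT  vc=[50, 58, 25, 57, 17]

SEQ = [MISS, MISS, MISS, MISS, MISS, VC-HIT, MISS, L1-HIT, L1-HIT, L1-HIT, L1-HIT, L1-HIT, L1-HIT, L1-HIT, MISS, MISS, VC-HIT]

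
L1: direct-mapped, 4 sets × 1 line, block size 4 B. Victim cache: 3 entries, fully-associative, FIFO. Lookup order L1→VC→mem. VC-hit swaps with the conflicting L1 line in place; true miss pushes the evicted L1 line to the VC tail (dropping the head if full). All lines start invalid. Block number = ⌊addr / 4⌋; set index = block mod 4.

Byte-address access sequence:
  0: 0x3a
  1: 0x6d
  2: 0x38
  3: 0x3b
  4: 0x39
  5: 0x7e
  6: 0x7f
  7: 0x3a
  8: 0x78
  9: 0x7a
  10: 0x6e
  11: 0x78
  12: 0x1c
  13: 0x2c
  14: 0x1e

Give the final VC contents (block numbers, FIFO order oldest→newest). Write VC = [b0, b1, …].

VC = [14, 27, 11]

#0 0x3a→b14/s2 MISS; vc=[]
#1 0x6d→b27/s3 MISS; vc=[]
#2 0x38→b14/s2 L1-HIT; vc=[]
#3 0x3b→b14/s2 L1-HIT; vc=[]
#4 0x39→b14/s2 L1-HIT; vc=[]
#5 0x7e→b31/s3 MISS; vc=[27]
#6 0x7f→b31/s3 L1-HIT; vc=[27]
#7 0x3a→b14/s2 L1-HIT; vc=[27]
#8 0x78→b30/s2 MISS; vc=[27,14]
#9 0x7a→b30/s2 L1-HIT; vc=[27,14]
#10 0x6e→b27/s3 VC-HIT; vc=[31,14]
#11 0x78→b30/s2 L1-HIT; vc=[31,14]
#12 0x1c→b7/s3 MISS; vc=[31,14,27]
#13 0x2c→b11/s3 MISS; vc=[14,27,7]
#14 0x1e→b7/s3 VC-HIT; vc=[14,27,11]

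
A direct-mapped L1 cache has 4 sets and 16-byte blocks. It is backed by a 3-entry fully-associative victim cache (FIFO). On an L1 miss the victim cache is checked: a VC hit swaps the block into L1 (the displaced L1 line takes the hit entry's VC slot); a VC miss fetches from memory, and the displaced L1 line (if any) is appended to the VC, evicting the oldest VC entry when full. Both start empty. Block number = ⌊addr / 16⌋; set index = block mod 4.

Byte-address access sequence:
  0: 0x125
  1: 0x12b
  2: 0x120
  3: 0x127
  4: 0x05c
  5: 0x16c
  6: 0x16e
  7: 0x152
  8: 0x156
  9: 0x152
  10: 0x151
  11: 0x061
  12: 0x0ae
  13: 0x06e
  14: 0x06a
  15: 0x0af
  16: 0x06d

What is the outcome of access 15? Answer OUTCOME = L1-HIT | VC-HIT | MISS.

OUTCOME = VC-HIT

0: 0x125 (blk 18, set 2) → MISS  vc=[]
1: 0x12b (blk 18, set 2) → L1-HIT  vc=[]
2: 0x120 (blk 18, set 2) → L1-HIT  vc=[]
3: 0x127 (blk 18, set 2) → L1-HIT  vc=[]
4: 0x5c (blk 5, set 1) → MISS  vc=[]
5: 0x16c (blk 22, set 2) → MISS  vc=[18]
6: 0x16e (blk 22, set 2) → L1-HIT  vc=[18]
7: 0x152 (blk 21, set 1) → MISS  vc=[18, 5]
8: 0x156 (blk 21, set 1) → L1-HIT  vc=[18, 5]
9: 0x152 (blk 21, set 1) → L1-HIT  vc=[18, 5]
10: 0x151 (blk 21, set 1) → L1-HIT  vc=[18, 5]
11: 0x61 (blk 6, set 2) → MISS  vc=[18, 5, 22]
12: 0xae (blk 10, set 2) → MISS  vc=[5, 22, 6]
13: 0x6e (blk 6, set 2) → VC-HIT  vc=[5, 22, 10]
14: 0x6a (blk 6, set 2) → L1-HIT  vc=[5, 22, 10]
15: 0xaf (blk 10, set 2) → VC-HIT  vc=[5, 22, 6]
16: 0x6d (blk 6, set 2) → VC-HIT  vc=[5, 22, 10]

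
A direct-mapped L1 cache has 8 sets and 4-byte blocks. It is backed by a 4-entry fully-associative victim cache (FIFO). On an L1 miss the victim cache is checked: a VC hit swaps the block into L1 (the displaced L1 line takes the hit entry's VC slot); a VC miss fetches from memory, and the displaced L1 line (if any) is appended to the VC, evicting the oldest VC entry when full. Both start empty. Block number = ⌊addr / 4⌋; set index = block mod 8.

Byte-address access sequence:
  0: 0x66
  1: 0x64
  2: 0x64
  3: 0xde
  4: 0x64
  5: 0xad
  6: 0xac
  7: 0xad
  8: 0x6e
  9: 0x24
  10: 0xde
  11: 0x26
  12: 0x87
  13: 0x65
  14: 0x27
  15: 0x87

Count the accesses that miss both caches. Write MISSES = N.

MISSES = 6

  [0] addr=0x66 blk=25 s=1: MISS | VC []
  [1] addr=0x64 blk=25 s=1: L1-HIT | VC []
  [2] addr=0x64 blk=25 s=1: L1-HIT | VC []
  [3] addr=0xde blk=55 s=7: MISS | VC []
  [4] addr=0x64 blk=25 s=1: L1-HIT | VC []
  [5] addr=0xad blk=43 s=3: MISS | VC []
  [6] addr=0xac blk=43 s=3: L1-HIT | VC []
  [7] addr=0xad blk=43 s=3: L1-HIT | VC []
  [8] addr=0x6e blk=27 s=3: MISS | VC [43]
  [9] addr=0x24 blk=9 s=1: MISS | VC [43, 25]
  [10] addr=0xde blk=55 s=7: L1-HIT | VC [43, 25]
  [11] addr=0x26 blk=9 s=1: L1-HIT | VC [43, 25]
  [12] addr=0x87 blk=33 s=1: MISS | VC [43, 25, 9]
  [13] addr=0x65 blk=25 s=1: VC-HIT | VC [43, 33, 9]
  [14] addr=0x27 blk=9 s=1: VC-HIT | VC [43, 33, 25]
  [15] addr=0x87 blk=33 s=1: VC-HIT | VC [43, 9, 25]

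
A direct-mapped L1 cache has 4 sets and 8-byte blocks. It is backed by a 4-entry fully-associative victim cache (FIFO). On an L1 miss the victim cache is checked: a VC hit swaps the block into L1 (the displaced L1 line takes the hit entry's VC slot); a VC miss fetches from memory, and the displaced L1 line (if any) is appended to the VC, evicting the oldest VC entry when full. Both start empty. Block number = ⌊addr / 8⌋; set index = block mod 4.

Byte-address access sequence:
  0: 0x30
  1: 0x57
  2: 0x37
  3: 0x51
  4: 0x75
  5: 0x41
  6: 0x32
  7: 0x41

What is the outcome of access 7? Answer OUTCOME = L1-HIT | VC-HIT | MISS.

0: 0x30 (blk 6, set 2) → MISS  vc=[]
1: 0x57 (blk 10, set 2) → MISS  vc=[6]
2: 0x37 (blk 6, set 2) → VC-HIT  vc=[10]
3: 0x51 (blk 10, set 2) → VC-HIT  vc=[6]
4: 0x75 (blk 14, set 2) → MISS  vc=[6, 10]
5: 0x41 (blk 8, set 0) → MISS  vc=[6, 10]
6: 0x32 (blk 6, set 2) → VC-HIT  vc=[14, 10]
7: 0x41 (blk 8, set 0) → L1-HIT  vc=[14, 10]

OUTCOME = L1-HIT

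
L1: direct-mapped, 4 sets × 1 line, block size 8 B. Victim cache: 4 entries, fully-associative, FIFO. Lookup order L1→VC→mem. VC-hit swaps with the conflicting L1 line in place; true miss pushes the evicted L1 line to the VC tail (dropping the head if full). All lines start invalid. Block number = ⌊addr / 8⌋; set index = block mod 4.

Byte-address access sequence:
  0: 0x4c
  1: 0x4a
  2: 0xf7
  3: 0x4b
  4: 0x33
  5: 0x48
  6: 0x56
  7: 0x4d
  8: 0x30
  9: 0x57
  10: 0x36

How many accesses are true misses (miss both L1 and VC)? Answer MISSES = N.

MISSES = 4

0: 0x4c (blk 9, set 1) → MISS  vc=[]
1: 0x4a (blk 9, set 1) → L1-HIT  vc=[]
2: 0xf7 (blk 30, set 2) → MISS  vc=[]
3: 0x4b (blk 9, set 1) → L1-HIT  vc=[]
4: 0x33 (blk 6, set 2) → MISS  vc=[30]
5: 0x48 (blk 9, set 1) → L1-HIT  vc=[30]
6: 0x56 (blk 10, set 2) → MISS  vc=[30, 6]
7: 0x4d (blk 9, set 1) → L1-HIT  vc=[30, 6]
8: 0x30 (blk 6, set 2) → VC-HIT  vc=[30, 10]
9: 0x57 (blk 10, set 2) → VC-HIT  vc=[30, 6]
10: 0x36 (blk 6, set 2) → VC-HIT  vc=[30, 10]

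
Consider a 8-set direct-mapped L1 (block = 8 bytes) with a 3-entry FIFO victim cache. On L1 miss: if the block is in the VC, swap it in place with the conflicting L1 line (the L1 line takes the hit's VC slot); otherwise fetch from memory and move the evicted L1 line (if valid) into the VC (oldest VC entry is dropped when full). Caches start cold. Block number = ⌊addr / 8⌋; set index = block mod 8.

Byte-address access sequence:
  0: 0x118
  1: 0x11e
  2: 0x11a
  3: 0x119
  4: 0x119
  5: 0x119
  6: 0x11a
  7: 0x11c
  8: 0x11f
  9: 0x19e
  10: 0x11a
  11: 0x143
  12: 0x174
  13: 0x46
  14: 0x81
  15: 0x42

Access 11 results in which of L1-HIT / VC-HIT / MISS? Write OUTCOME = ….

OUTCOME = MISS

#0 0x118→b35/s3 MISS; vc=[]
#1 0x11e→b35/s3 L1-HIT; vc=[]
#2 0x11a→b35/s3 L1-HIT; vc=[]
#3 0x119→b35/s3 L1-HIT; vc=[]
#4 0x119→b35/s3 L1-HIT; vc=[]
#5 0x119→b35/s3 L1-HIT; vc=[]
#6 0x11a→b35/s3 L1-HIT; vc=[]
#7 0x11c→b35/s3 L1-HIT; vc=[]
#8 0x11f→b35/s3 L1-HIT; vc=[]
#9 0x19e→b51/s3 MISS; vc=[35]
#10 0x11a→b35/s3 VC-HIT; vc=[51]
#11 0x143→b40/s0 MISS; vc=[51]
#12 0x174→b46/s6 MISS; vc=[51]
#13 0x46→b8/s0 MISS; vc=[51,40]
#14 0x81→b16/s0 MISS; vc=[51,40,8]
#15 0x42→b8/s0 VC-HIT; vc=[51,40,16]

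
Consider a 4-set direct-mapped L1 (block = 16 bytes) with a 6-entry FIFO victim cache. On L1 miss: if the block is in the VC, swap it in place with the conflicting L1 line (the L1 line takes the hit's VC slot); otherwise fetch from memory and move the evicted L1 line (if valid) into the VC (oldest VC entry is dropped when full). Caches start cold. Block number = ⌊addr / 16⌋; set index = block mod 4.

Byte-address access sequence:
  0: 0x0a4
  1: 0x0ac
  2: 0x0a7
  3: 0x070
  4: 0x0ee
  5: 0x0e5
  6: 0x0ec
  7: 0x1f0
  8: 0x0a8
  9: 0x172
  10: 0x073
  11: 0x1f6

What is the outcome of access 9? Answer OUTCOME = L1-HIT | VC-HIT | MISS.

  [0] addr=0xa4 blk=10 s=2: MISS | VC []
  [1] addr=0xac blk=10 s=2: L1-HIT | VC []
  [2] addr=0xa7 blk=10 s=2: L1-HIT | VC []
  [3] addr=0x70 blk=7 s=3: MISS | VC []
  [4] addr=0xee blk=14 s=2: MISS | VC [10]
  [5] addr=0xe5 blk=14 s=2: L1-HIT | VC [10]
  [6] addr=0xec blk=14 s=2: L1-HIT | VC [10]
  [7] addr=0x1f0 blk=31 s=3: MISS | VC [10, 7]
  [8] addr=0xa8 blk=10 s=2: VC-HIT | VC [14, 7]
  [9] addr=0x172 blk=23 s=3: MISS | VC [14, 7, 31]
  [10] addr=0x73 blk=7 s=3: VC-HIT | VC [14, 23, 31]
  [11] addr=0x1f6 blk=31 s=3: VC-HIT | VC [14, 23, 7]

OUTCOME = MISS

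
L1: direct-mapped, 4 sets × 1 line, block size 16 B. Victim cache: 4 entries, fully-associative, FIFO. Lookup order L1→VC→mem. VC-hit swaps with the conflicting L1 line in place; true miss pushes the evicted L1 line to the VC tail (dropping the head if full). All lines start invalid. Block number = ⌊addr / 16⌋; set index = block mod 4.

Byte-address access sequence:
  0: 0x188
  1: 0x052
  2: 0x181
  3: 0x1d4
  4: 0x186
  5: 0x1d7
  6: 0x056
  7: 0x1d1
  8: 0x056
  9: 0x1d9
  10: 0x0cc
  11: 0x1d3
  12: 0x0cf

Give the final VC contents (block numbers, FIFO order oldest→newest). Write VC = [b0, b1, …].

VC = [5, 24]

0: 0x188 (blk 24, set 0) → MISS  vc=[]
1: 0x52 (blk 5, set 1) → MISS  vc=[]
2: 0x181 (blk 24, set 0) → L1-HIT  vc=[]
3: 0x1d4 (blk 29, set 1) → MISS  vc=[5]
4: 0x186 (blk 24, set 0) → L1-HIT  vc=[5]
5: 0x1d7 (blk 29, set 1) → L1-HIT  vc=[5]
6: 0x56 (blk 5, set 1) → VC-HIT  vc=[29]
7: 0x1d1 (blk 29, set 1) → VC-HIT  vc=[5]
8: 0x56 (blk 5, set 1) → VC-HIT  vc=[29]
9: 0x1d9 (blk 29, set 1) → VC-HIT  vc=[5]
10: 0xcc (blk 12, set 0) → MISS  vc=[5, 24]
11: 0x1d3 (blk 29, set 1) → L1-HIT  vc=[5, 24]
12: 0xcf (blk 12, set 0) → L1-HIT  vc=[5, 24]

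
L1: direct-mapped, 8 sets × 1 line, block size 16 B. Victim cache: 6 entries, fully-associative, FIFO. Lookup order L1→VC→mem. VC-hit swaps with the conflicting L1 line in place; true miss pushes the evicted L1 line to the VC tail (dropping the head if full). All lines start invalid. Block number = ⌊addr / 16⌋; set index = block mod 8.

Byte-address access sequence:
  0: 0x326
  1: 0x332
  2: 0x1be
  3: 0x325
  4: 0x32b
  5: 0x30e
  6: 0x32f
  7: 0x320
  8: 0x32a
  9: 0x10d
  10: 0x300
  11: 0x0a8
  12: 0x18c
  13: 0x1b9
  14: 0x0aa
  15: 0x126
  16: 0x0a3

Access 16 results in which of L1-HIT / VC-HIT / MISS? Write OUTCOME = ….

OUTCOME = VC-HIT

#0 0x326→b50/s2 MISS; vc=[]
#1 0x332→b51/s3 MISS; vc=[]
#2 0x1be→b27/s3 MISS; vc=[51]
#3 0x325→b50/s2 L1-HIT; vc=[51]
#4 0x32b→b50/s2 L1-HIT; vc=[51]
#5 0x30e→b48/s0 MISS; vc=[51]
#6 0x32f→b50/s2 L1-HIT; vc=[51]
#7 0x320→b50/s2 L1-HIT; vc=[51]
#8 0x32a→b50/s2 L1-HIT; vc=[51]
#9 0x10d→b16/s0 MISS; vc=[51,48]
#10 0x300→b48/s0 VC-HIT; vc=[51,16]
#11 0xa8→b10/s2 MISS; vc=[51,16,50]
#12 0x18c→b24/s0 MISS; vc=[51,16,50,48]
#13 0x1b9→b27/s3 L1-HIT; vc=[51,16,50,48]
#14 0xaa→b10/s2 L1-HIT; vc=[51,16,50,48]
#15 0x126→b18/s2 MISS; vc=[51,16,50,48,10]
#16 0xa3→b10/s2 VC-HIT; vc=[51,16,50,48,18]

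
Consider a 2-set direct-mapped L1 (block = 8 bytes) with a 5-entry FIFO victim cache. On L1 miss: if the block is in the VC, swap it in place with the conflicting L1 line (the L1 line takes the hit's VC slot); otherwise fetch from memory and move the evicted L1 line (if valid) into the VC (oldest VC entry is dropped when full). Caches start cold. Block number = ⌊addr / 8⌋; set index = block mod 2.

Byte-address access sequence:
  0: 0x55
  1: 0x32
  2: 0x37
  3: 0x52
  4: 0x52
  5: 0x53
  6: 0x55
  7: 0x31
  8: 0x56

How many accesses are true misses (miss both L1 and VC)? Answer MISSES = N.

MISSES = 2

0: 0x55 (blk 10, set 0) → MISS  vc=[]
1: 0x32 (blk 6, set 0) → MISS  vc=[10]
2: 0x37 (blk 6, set 0) → L1-HIT  vc=[10]
3: 0x52 (blk 10, set 0) → VC-HIT  vc=[6]
4: 0x52 (blk 10, set 0) → L1-HIT  vc=[6]
5: 0x53 (blk 10, set 0) → L1-HIT  vc=[6]
6: 0x55 (blk 10, set 0) → L1-HIT  vc=[6]
7: 0x31 (blk 6, set 0) → VC-HIT  vc=[10]
8: 0x56 (blk 10, set 0) → VC-HIT  vc=[6]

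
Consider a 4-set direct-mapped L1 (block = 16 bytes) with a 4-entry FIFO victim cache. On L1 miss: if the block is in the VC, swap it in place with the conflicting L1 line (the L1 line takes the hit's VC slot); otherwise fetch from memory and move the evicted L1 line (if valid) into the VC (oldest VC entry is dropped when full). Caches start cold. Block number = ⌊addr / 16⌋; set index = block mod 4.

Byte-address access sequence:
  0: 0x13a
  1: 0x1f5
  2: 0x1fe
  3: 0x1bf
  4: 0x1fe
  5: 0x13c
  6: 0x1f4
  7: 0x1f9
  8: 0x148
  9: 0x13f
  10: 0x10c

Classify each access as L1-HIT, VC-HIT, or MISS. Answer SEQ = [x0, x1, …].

0: 0x13a (blk 19, set 3) → MISS  vc=[]
1: 0x1f5 (blk 31, set 3) → MISS  vc=[19]
2: 0x1fe (blk 31, set 3) → L1-HIT  vc=[19]
3: 0x1bf (blk 27, set 3) → MISS  vc=[19, 31]
4: 0x1fe (blk 31, set 3) → VC-HIT  vc=[19, 27]
5: 0x13c (blk 19, set 3) → VC-HIT  vc=[31, 27]
6: 0x1f4 (blk 31, set 3) → VC-HIT  vc=[19, 27]
7: 0x1f9 (blk 31, set 3) → L1-HIT  vc=[19, 27]
8: 0x148 (blk 20, set 0) → MISS  vc=[19, 27]
9: 0x13f (blk 19, set 3) → VC-HIT  vc=[31, 27]
10: 0x10c (blk 16, set 0) → MISS  vc=[31, 27, 20]

SEQ = [MISS, MISS, L1-HIT, MISS, VC-HIT, VC-HIT, VC-HIT, L1-HIT, MISS, VC-HIT, MISS]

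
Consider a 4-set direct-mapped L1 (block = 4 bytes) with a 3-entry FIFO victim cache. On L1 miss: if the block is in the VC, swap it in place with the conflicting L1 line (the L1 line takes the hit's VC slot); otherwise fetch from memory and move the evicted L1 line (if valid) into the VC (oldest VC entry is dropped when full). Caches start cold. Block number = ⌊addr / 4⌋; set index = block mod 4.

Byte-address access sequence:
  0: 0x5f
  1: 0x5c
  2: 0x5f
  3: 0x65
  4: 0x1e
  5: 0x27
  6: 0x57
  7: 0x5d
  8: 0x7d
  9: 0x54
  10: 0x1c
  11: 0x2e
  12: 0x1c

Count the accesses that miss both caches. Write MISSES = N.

0: 0x5f (blk 23, set 3) → MISS  vc=[]
1: 0x5c (blk 23, set 3) → L1-HIT  vc=[]
2: 0x5f (blk 23, set 3) → L1-HIT  vc=[]
3: 0x65 (blk 25, set 1) → MISS  vc=[]
4: 0x1e (blk 7, set 3) → MISS  vc=[23]
5: 0x27 (blk 9, set 1) → MISS  vc=[23, 25]
6: 0x57 (blk 21, set 1) → MISS  vc=[23, 25, 9]
7: 0x5d (blk 23, set 3) → VC-HIT  vc=[7, 25, 9]
8: 0x7d (blk 31, set 3) → MISS  vc=[25, 9, 23]
9: 0x54 (blk 21, set 1) → L1-HIT  vc=[25, 9, 23]
10: 0x1c (blk 7, set 3) → MISS  vc=[9, 23, 31]
11: 0x2e (blk 11, set 3) → MISS  vc=[23, 31, 7]
12: 0x1c (blk 7, set 3) → VC-HIT  vc=[23, 31, 11]

MISSES = 8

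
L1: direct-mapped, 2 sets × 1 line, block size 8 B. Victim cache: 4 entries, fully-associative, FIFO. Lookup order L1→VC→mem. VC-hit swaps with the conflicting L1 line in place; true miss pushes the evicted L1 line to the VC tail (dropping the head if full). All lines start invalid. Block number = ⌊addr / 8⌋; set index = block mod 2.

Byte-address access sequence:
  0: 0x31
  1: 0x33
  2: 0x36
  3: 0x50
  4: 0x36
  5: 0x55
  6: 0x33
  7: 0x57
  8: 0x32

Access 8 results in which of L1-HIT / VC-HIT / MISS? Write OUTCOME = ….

#0 0x31→b6/s0 MISS; vc=[]
#1 0x33→b6/s0 L1-HIT; vc=[]
#2 0x36→b6/s0 L1-HIT; vc=[]
#3 0x50→b10/s0 MISS; vc=[6]
#4 0x36→b6/s0 VC-HIT; vc=[10]
#5 0x55→b10/s0 VC-HIT; vc=[6]
#6 0x33→b6/s0 VC-HIT; vc=[10]
#7 0x57→b10/s0 VC-HIT; vc=[6]
#8 0x32→b6/s0 VC-HIT; vc=[10]

OUTCOME = VC-HIT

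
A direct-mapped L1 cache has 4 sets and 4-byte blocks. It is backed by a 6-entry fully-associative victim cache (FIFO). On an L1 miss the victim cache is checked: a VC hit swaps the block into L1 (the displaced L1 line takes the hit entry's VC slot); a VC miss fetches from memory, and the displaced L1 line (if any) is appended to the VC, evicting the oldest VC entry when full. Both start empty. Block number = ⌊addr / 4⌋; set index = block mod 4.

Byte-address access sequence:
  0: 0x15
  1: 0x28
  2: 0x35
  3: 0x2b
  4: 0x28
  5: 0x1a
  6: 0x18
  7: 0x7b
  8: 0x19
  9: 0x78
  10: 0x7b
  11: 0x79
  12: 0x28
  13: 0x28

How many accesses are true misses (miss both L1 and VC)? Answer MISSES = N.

0: 0x15 (blk 5, set 1) → MISS  vc=[]
1: 0x28 (blk 10, set 2) → MISS  vc=[]
2: 0x35 (blk 13, set 1) → MISS  vc=[5]
3: 0x2b (blk 10, set 2) → L1-HIT  vc=[5]
4: 0x28 (blk 10, set 2) → L1-HIT  vc=[5]
5: 0x1a (blk 6, set 2) → MISS  vc=[5, 10]
6: 0x18 (blk 6, set 2) → L1-HIT  vc=[5, 10]
7: 0x7b (blk 30, set 2) → MISS  vc=[5, 10, 6]
8: 0x19 (blk 6, set 2) → VC-HIT  vc=[5, 10, 30]
9: 0x78 (blk 30, set 2) → VC-HIT  vc=[5, 10, 6]
10: 0x7b (blk 30, set 2) → L1-HIT  vc=[5, 10, 6]
11: 0x79 (blk 30, set 2) → L1-HIT  vc=[5, 10, 6]
12: 0x28 (blk 10, set 2) → VC-HIT  vc=[5, 30, 6]
13: 0x28 (blk 10, set 2) → L1-HIT  vc=[5, 30, 6]

MISSES = 5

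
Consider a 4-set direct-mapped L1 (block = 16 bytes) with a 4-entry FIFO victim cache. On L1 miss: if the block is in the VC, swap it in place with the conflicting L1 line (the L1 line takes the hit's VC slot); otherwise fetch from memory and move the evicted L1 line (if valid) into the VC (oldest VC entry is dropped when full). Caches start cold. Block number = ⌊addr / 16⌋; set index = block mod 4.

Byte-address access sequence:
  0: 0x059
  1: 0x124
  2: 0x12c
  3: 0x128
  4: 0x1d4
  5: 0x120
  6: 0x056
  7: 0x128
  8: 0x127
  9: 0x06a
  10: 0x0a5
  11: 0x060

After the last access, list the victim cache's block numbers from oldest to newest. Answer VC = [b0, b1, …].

VC = [29, 18, 10]

0: 0x59 (blk 5, set 1) → MISS  vc=[]
1: 0x124 (blk 18, set 2) → MISS  vc=[]
2: 0x12c (blk 18, set 2) → L1-HIT  vc=[]
3: 0x128 (blk 18, set 2) → L1-HIT  vc=[]
4: 0x1d4 (blk 29, set 1) → MISS  vc=[5]
5: 0x120 (blk 18, set 2) → L1-HIT  vc=[5]
6: 0x56 (blk 5, set 1) → VC-HIT  vc=[29]
7: 0x128 (blk 18, set 2) → L1-HIT  vc=[29]
8: 0x127 (blk 18, set 2) → L1-HIT  vc=[29]
9: 0x6a (blk 6, set 2) → MISS  vc=[29, 18]
10: 0xa5 (blk 10, set 2) → MISS  vc=[29, 18, 6]
11: 0x60 (blk 6, set 2) → VC-HIT  vc=[29, 18, 10]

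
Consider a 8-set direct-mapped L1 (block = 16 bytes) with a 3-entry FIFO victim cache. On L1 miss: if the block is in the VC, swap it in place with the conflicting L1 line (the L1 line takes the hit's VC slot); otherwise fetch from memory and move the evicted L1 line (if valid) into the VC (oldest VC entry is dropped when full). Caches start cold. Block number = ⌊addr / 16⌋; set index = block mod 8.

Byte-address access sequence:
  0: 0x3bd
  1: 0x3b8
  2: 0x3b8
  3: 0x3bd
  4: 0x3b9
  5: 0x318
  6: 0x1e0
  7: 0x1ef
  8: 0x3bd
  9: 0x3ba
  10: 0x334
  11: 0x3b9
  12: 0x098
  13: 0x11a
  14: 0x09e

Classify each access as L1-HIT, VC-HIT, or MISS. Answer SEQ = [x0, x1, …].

0: 0x3bd (blk 59, set 3) → MISS  vc=[]
1: 0x3b8 (blk 59, set 3) → L1-HIT  vc=[]
2: 0x3b8 (blk 59, set 3) → L1-HIT  vc=[]
3: 0x3bd (blk 59, set 3) → L1-HIT  vc=[]
4: 0x3b9 (blk 59, set 3) → L1-HIT  vc=[]
5: 0x318 (blk 49, set 1) → MISS  vc=[]
6: 0x1e0 (blk 30, set 6) → MISS  vc=[]
7: 0x1ef (blk 30, set 6) → L1-HIT  vc=[]
8: 0x3bd (blk 59, set 3) → L1-HIT  vc=[]
9: 0x3ba (blk 59, set 3) → L1-HIT  vc=[]
10: 0x334 (blk 51, set 3) → MISS  vc=[59]
11: 0x3b9 (blk 59, set 3) → VC-HIT  vc=[51]
12: 0x98 (blk 9, set 1) → MISS  vc=[51, 49]
13: 0x11a (blk 17, set 1) → MISS  vc=[51, 49, 9]
14: 0x9e (blk 9, set 1) → VC-HIT  vc=[51, 49, 17]

SEQ = [MISS, L1-HIT, L1-HIT, L1-HIT, L1-HIT, MISS, MISS, L1-HIT, L1-HIT, L1-HIT, MISS, VC-HIT, MISS, MISS, VC-HIT]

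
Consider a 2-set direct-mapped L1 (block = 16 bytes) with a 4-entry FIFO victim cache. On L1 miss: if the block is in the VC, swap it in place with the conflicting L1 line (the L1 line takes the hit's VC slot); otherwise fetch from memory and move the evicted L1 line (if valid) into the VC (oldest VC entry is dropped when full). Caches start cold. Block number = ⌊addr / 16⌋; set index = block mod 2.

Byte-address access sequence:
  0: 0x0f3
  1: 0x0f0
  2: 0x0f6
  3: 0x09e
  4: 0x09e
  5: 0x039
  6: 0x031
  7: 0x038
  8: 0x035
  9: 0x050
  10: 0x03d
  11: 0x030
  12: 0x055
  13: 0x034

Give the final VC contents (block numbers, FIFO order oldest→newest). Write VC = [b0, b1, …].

0: 0xf3 (blk 15, set 1) → MISS  vc=[]
1: 0xf0 (blk 15, set 1) → L1-HIT  vc=[]
2: 0xf6 (blk 15, set 1) → L1-HIT  vc=[]
3: 0x9e (blk 9, set 1) → MISS  vc=[15]
4: 0x9e (blk 9, set 1) → L1-HIT  vc=[15]
5: 0x39 (blk 3, set 1) → MISS  vc=[15, 9]
6: 0x31 (blk 3, set 1) → L1-HIT  vc=[15, 9]
7: 0x38 (blk 3, set 1) → L1-HIT  vc=[15, 9]
8: 0x35 (blk 3, set 1) → L1-HIT  vc=[15, 9]
9: 0x50 (blk 5, set 1) → MISS  vc=[15, 9, 3]
10: 0x3d (blk 3, set 1) → VC-HIT  vc=[15, 9, 5]
11: 0x30 (blk 3, set 1) → L1-HIT  vc=[15, 9, 5]
12: 0x55 (blk 5, set 1) → VC-HIT  vc=[15, 9, 3]
13: 0x34 (blk 3, set 1) → VC-HIT  vc=[15, 9, 5]

VC = [15, 9, 5]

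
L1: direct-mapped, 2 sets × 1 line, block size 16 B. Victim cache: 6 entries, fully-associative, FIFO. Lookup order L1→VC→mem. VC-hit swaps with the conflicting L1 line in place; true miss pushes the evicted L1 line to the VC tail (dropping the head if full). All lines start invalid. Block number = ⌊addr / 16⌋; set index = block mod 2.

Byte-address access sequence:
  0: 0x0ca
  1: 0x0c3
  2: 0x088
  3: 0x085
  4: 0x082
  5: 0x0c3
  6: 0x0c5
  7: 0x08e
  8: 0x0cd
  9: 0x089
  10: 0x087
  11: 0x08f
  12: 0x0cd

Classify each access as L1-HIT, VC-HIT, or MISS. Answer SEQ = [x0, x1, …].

  [0] addr=0xca blk=12 s=0: MISS | VC []
  [1] addr=0xc3 blk=12 s=0: L1-HIT | VC []
  [2] addr=0x88 blk=8 s=0: MISS | VC [12]
  [3] addr=0x85 blk=8 s=0: L1-HIT | VC [12]
  [4] addr=0x82 blk=8 s=0: L1-HIT | VC [12]
  [5] addr=0xc3 blk=12 s=0: VC-HIT | VC [8]
  [6] addr=0xc5 blk=12 s=0: L1-HIT | VC [8]
  [7] addr=0x8e blk=8 s=0: VC-HIT | VC [12]
  [8] addr=0xcd blk=12 s=0: VC-HIT | VC [8]
  [9] addr=0x89 blk=8 s=0: VC-HIT | VC [12]
  [10] addr=0x87 blk=8 s=0: L1-HIT | VC [12]
  [11] addr=0x8f blk=8 s=0: L1-HIT | VC [12]
  [12] addr=0xcd blk=12 s=0: VC-HIT | VC [8]

SEQ = [MISS, L1-HIT, MISS, L1-HIT, L1-HIT, VC-HIT, L1-HIT, VC-HIT, VC-HIT, VC-HIT, L1-HIT, L1-HIT, VC-HIT]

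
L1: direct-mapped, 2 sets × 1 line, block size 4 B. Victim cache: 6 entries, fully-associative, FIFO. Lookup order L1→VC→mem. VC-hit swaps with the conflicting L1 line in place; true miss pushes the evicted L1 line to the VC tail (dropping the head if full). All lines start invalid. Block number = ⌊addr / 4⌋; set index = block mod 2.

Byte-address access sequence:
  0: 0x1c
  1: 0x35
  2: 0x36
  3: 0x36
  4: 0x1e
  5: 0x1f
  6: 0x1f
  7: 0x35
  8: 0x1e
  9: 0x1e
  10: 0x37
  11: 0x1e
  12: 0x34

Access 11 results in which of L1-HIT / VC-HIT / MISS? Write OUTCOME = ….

OUTCOME = VC-HIT

0: 0x1c (blk 7, set 1) → MISS  vc=[]
1: 0x35 (blk 13, set 1) → MISS  vc=[7]
2: 0x36 (blk 13, set 1) → L1-HIT  vc=[7]
3: 0x36 (blk 13, set 1) → L1-HIT  vc=[7]
4: 0x1e (blk 7, set 1) → VC-HIT  vc=[13]
5: 0x1f (blk 7, set 1) → L1-HIT  vc=[13]
6: 0x1f (blk 7, set 1) → L1-HIT  vc=[13]
7: 0x35 (blk 13, set 1) → VC-HIT  vc=[7]
8: 0x1e (blk 7, set 1) → VC-HIT  vc=[13]
9: 0x1e (blk 7, set 1) → L1-HIT  vc=[13]
10: 0x37 (blk 13, set 1) → VC-HIT  vc=[7]
11: 0x1e (blk 7, set 1) → VC-HIT  vc=[13]
12: 0x34 (blk 13, set 1) → VC-HIT  vc=[7]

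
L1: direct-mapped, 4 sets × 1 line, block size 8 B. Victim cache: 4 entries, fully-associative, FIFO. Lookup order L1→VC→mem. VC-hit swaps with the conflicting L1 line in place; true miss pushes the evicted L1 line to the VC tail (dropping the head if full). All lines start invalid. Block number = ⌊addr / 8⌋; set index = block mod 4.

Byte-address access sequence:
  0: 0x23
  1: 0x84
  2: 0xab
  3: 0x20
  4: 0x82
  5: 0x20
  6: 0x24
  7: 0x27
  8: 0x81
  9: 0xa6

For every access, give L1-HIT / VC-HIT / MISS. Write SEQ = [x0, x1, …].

SEQ = [MISS, MISS, MISS, VC-HIT, VC-HIT, VC-HIT, L1-HIT, L1-HIT, VC-HIT, MISS]

0: 0x23 (blk 4, set 0) → MISS  vc=[]
1: 0x84 (blk 16, set 0) → MISS  vc=[4]
2: 0xab (blk 21, set 1) → MISS  vc=[4]
3: 0x20 (blk 4, set 0) → VC-HIT  vc=[16]
4: 0x82 (blk 16, set 0) → VC-HIT  vc=[4]
5: 0x20 (blk 4, set 0) → VC-HIT  vc=[16]
6: 0x24 (blk 4, set 0) → L1-HIT  vc=[16]
7: 0x27 (blk 4, set 0) → L1-HIT  vc=[16]
8: 0x81 (blk 16, set 0) → VC-HIT  vc=[4]
9: 0xa6 (blk 20, set 0) → MISS  vc=[4, 16]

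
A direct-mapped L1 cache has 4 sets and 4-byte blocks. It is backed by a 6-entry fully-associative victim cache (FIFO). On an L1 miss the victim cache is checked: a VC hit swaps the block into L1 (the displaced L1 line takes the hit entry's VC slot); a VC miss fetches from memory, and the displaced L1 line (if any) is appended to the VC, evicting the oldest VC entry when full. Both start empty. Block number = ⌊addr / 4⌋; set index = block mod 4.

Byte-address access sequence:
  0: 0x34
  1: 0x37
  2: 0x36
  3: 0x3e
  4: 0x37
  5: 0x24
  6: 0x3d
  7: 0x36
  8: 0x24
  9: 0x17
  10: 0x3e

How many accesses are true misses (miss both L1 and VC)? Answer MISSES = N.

MISSES = 4

  [0] addr=0x34 blk=13 s=1: MISS | VC []
  [1] addr=0x37 blk=13 s=1: L1-HIT | VC []
  [2] addr=0x36 blk=13 s=1: L1-HIT | VC []
  [3] addr=0x3e blk=15 s=3: MISS | VC []
  [4] addr=0x37 blk=13 s=1: L1-HIT | VC []
  [5] addr=0x24 blk=9 s=1: MISS | VC [13]
  [6] addr=0x3d blk=15 s=3: L1-HIT | VC [13]
  [7] addr=0x36 blk=13 s=1: VC-HIT | VC [9]
  [8] addr=0x24 blk=9 s=1: VC-HIT | VC [13]
  [9] addr=0x17 blk=5 s=1: MISS | VC [13, 9]
  [10] addr=0x3e blk=15 s=3: L1-HIT | VC [13, 9]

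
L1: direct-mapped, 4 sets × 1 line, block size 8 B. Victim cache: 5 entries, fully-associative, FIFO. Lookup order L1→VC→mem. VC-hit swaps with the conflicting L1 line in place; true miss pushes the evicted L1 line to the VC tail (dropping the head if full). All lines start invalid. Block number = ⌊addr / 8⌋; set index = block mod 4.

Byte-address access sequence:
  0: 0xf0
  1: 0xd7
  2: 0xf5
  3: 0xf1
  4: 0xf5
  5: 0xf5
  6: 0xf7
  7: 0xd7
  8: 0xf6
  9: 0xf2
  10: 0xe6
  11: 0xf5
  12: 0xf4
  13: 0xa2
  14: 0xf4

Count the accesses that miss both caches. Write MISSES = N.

  [0] addr=0xf0 blk=30 s=2: MISS | VC []
  [1] addr=0xd7 blk=26 s=2: MISS | VC [30]
  [2] addr=0xf5 blk=30 s=2: VC-HIT | VC [26]
  [3] addr=0xf1 blk=30 s=2: L1-HIT | VC [26]
  [4] addr=0xf5 blk=30 s=2: L1-HIT | VC [26]
  [5] addr=0xf5 blk=30 s=2: L1-HIT | VC [26]
  [6] addr=0xf7 blk=30 s=2: L1-HIT | VC [26]
  [7] addr=0xd7 blk=26 s=2: VC-HIT | VC [30]
  [8] addr=0xf6 blk=30 s=2: VC-HIT | VC [26]
  [9] addr=0xf2 blk=30 s=2: L1-HIT | VC [26]
  [10] addr=0xe6 blk=28 s=0: MISS | VC [26]
  [11] addr=0xf5 blk=30 s=2: L1-HIT | VC [26]
  [12] addr=0xf4 blk=30 s=2: L1-HIT | VC [26]
  [13] addr=0xa2 blk=20 s=0: MISS | VC [26, 28]
  [14] addr=0xf4 blk=30 s=2: L1-HIT | VC [26, 28]

MISSES = 4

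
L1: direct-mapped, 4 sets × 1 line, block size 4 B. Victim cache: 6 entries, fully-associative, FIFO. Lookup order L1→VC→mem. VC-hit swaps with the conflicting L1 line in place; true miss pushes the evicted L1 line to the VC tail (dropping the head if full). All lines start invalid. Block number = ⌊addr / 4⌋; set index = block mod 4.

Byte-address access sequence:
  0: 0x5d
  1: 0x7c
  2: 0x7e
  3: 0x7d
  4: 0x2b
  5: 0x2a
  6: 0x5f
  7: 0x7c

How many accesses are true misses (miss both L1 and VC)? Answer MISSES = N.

  [0] addr=0x5d blk=23 s=3: MISS | VC []
  [1] addr=0x7c blk=31 s=3: MISS | VC [23]
  [2] addr=0x7e blk=31 s=3: L1-HIT | VC [23]
  [3] addr=0x7d blk=31 s=3: L1-HIT | VC [23]
  [4] addr=0x2b blk=10 s=2: MISS | VC [23]
  [5] addr=0x2a blk=10 s=2: L1-HIT | VC [23]
  [6] addr=0x5f blk=23 s=3: VC-HIT | VC [31]
  [7] addr=0x7c blk=31 s=3: VC-HIT | VC [23]

MISSES = 3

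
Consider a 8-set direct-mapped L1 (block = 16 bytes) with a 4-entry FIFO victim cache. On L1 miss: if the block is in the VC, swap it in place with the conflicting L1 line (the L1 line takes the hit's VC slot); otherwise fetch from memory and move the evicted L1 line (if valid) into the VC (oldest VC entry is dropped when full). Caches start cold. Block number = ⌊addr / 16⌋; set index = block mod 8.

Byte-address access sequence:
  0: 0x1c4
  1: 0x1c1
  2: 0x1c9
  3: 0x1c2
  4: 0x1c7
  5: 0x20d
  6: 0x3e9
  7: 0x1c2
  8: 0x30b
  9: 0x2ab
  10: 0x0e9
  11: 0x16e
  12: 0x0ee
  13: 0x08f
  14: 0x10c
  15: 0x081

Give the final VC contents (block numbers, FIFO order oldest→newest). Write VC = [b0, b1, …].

VC = [62, 22, 48, 16]

0: 0x1c4 (blk 28, set 4) → MISS  vc=[]
1: 0x1c1 (blk 28, set 4) → L1-HIT  vc=[]
2: 0x1c9 (blk 28, set 4) → L1-HIT  vc=[]
3: 0x1c2 (blk 28, set 4) → L1-HIT  vc=[]
4: 0x1c7 (blk 28, set 4) → L1-HIT  vc=[]
5: 0x20d (blk 32, set 0) → MISS  vc=[]
6: 0x3e9 (blk 62, set 6) → MISS  vc=[]
7: 0x1c2 (blk 28, set 4) → L1-HIT  vc=[]
8: 0x30b (blk 48, set 0) → MISS  vc=[32]
9: 0x2ab (blk 42, set 2) → MISS  vc=[32]
10: 0xe9 (blk 14, set 6) → MISS  vc=[32, 62]
11: 0x16e (blk 22, set 6) → MISS  vc=[32, 62, 14]
12: 0xee (blk 14, set 6) → VC-HIT  vc=[32, 62, 22]
13: 0x8f (blk 8, set 0) → MISS  vc=[32, 62, 22, 48]
14: 0x10c (blk 16, set 0) → MISS  vc=[62, 22, 48, 8]
15: 0x81 (blk 8, set 0) → VC-HIT  vc=[62, 22, 48, 16]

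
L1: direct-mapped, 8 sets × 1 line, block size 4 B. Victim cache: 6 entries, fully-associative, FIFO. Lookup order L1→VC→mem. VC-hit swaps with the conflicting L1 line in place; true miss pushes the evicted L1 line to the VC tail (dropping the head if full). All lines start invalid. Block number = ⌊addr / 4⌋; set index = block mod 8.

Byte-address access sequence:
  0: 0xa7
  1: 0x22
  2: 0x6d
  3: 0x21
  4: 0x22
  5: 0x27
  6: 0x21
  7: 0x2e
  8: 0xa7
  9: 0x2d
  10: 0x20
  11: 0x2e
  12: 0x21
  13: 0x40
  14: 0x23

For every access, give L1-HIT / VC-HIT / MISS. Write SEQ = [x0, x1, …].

SEQ = [MISS, MISS, MISS, L1-HIT, L1-HIT, MISS, L1-HIT, MISS, VC-HIT, L1-HIT, L1-HIT, L1-HIT, L1-HIT, MISS, VC-HIT]

#0 0xa7→b41/s1 MISS; vc=[]
#1 0x22→b8/s0 MISS; vc=[]
#2 0x6d→b27/s3 MISS; vc=[]
#3 0x21→b8/s0 L1-HIT; vc=[]
#4 0x22→b8/s0 L1-HIT; vc=[]
#5 0x27→b9/s1 MISS; vc=[41]
#6 0x21→b8/s0 L1-HIT; vc=[41]
#7 0x2e→b11/s3 MISS; vc=[41,27]
#8 0xa7→b41/s1 VC-HIT; vc=[9,27]
#9 0x2d→b11/s3 L1-HIT; vc=[9,27]
#10 0x20→b8/s0 L1-HIT; vc=[9,27]
#11 0x2e→b11/s3 L1-HIT; vc=[9,27]
#12 0x21→b8/s0 L1-HIT; vc=[9,27]
#13 0x40→b16/s0 MISS; vc=[9,27,8]
#14 0x23→b8/s0 VC-HIT; vc=[9,27,16]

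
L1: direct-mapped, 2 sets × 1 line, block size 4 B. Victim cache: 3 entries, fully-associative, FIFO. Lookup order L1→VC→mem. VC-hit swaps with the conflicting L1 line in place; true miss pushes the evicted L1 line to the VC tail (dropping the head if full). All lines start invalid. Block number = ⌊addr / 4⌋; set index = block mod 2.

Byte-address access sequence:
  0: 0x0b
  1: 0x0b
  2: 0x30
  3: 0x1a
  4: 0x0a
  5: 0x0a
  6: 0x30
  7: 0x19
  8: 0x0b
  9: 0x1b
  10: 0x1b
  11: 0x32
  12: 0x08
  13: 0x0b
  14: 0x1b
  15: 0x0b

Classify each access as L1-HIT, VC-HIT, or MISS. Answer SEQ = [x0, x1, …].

SEQ = [MISS, L1-HIT, MISS, MISS, VC-HIT, L1-HIT, VC-HIT, VC-HIT, VC-HIT, VC-HIT, L1-HIT, VC-HIT, VC-HIT, L1-HIT, VC-HIT, VC-HIT]

#0 0xb→b2/s0 MISS; vc=[]
#1 0xb→b2/s0 L1-HIT; vc=[]
#2 0x30→b12/s0 MISS; vc=[2]
#3 0x1a→b6/s0 MISS; vc=[2,12]
#4 0xa→b2/s0 VC-HIT; vc=[6,12]
#5 0xa→b2/s0 L1-HIT; vc=[6,12]
#6 0x30→b12/s0 VC-HIT; vc=[6,2]
#7 0x19→b6/s0 VC-HIT; vc=[12,2]
#8 0xb→b2/s0 VC-HIT; vc=[12,6]
#9 0x1b→b6/s0 VC-HIT; vc=[12,2]
#10 0x1b→b6/s0 L1-HIT; vc=[12,2]
#11 0x32→b12/s0 VC-HIT; vc=[6,2]
#12 0x8→b2/s0 VC-HIT; vc=[6,12]
#13 0xb→b2/s0 L1-HIT; vc=[6,12]
#14 0x1b→b6/s0 VC-HIT; vc=[2,12]
#15 0xb→b2/s0 VC-HIT; vc=[6,12]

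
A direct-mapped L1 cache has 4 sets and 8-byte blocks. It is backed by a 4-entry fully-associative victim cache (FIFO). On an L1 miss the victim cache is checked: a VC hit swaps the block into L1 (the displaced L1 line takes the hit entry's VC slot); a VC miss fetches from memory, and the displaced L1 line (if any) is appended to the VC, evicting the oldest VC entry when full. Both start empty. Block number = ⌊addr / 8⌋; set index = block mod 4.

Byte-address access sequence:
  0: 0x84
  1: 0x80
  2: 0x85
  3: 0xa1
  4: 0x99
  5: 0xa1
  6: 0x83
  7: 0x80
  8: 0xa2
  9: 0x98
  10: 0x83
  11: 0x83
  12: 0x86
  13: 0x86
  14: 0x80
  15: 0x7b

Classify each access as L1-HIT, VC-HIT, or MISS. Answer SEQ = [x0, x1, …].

#0 0x84→b16/s0 MISS; vc=[]
#1 0x80→b16/s0 L1-HIT; vc=[]
#2 0x85→b16/s0 L1-HIT; vc=[]
#3 0xa1→b20/s0 MISS; vc=[16]
#4 0x99→b19/s3 MISS; vc=[16]
#5 0xa1→b20/s0 L1-HIT; vc=[16]
#6 0x83→b16/s0 VC-HIT; vc=[20]
#7 0x80→b16/s0 L1-HIT; vc=[20]
#8 0xa2→b20/s0 VC-HIT; vc=[16]
#9 0x98→b19/s3 L1-HIT; vc=[16]
#10 0x83→b16/s0 VC-HIT; vc=[20]
#11 0x83→b16/s0 L1-HIT; vc=[20]
#12 0x86→b16/s0 L1-HIT; vc=[20]
#13 0x86→b16/s0 L1-HIT; vc=[20]
#14 0x80→b16/s0 L1-HIT; vc=[20]
#15 0x7b→b15/s3 MISS; vc=[20,19]

SEQ = [MISS, L1-HIT, L1-HIT, MISS, MISS, L1-HIT, VC-HIT, L1-HIT, VC-HIT, L1-HIT, VC-HIT, L1-HIT, L1-HIT, L1-HIT, L1-HIT, MISS]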